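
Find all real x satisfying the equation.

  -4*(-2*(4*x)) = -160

Step 1. [-4*(-2*(4*x)) = -160] -4·(inner) — divide through by -4, so div: -2*(4*x) = 40.
Step 2. [-2*(4*x) = 40] LHS = -2·(…); ÷-2 both sides, so div: 4*x = -20.
Step 3. [4*x = -20] divide by the outer 4, so div: x = -5.

Answer: x ∈ {-5}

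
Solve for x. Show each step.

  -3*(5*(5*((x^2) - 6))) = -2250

Step 1. [-3*(5*(5*((x^2) - 6))) = -2250] LHS = -3·(…); ÷-3 both sides ⇒ div: 5*(5*((x^2) - 6)) = 750.
Step 2. [5*(5*((x^2) - 6)) = 750] leading coefficient 5: divide by 5, so div: 5*((x^2) - 6) = 150.
Step 3. [5*((x^2) - 6) = 150] divide by the outer 5 ⇒ div: (x^2) - 6 = 30.
Step 4. [(x^2) - 6 = 30] the outer -6 inverts by adding 6, so sub: x^2 = 36.
Step 5. [x^2 = 36] 36 ≥ 0, LHS is (·)² — take ±√. So sqrt: x = 6 or -6.

Answer: x ∈ {-6, 6}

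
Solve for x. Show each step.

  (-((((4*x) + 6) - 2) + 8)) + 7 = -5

Step 1. [(-((((4*x) + 6) - 2) + 8)) + 7 = -5] +7 is outermost — subtract 7 both sides. So sub: -((((4*x) + 6) - 2) + 8) = -12.
Step 2. [-((((4*x) + 6) - 2) + 8) = -12] LHS negated; negate both sides. So neg: (((4*x) + 6) - 2) + 8 = 12.
Step 3. [(((4*x) + 6) - 2) + 8 = 12] peel the +8: subtract 8 from each side ⇒ sub: ((4*x) + 6) - 2 = 4.
Step 4. [((4*x) + 6) - 2 = 4] the outer -2 inverts by adding 2. So sub: (4*x) + 6 = 6.
Step 5. [(4*x) + 6 = 6] 6 comes off first (subtract 6) ⇒ sub: 4*x = 0.
Step 6. [4*x = 0] 4 out front; divide by 4, so div: x = 0.

Answer: x ∈ {0}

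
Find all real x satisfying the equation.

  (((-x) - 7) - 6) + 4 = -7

Step 1. [(((-x) - 7) - 6) + 4 = -7] +4 is outermost — subtract 4 both sides, so sub: ((-x) - 7) - 6 = -11.
Step 2. [((-x) - 7) - 6 = -11] add 6: x sits inside (… - 6) ⇒ sub: (-x) - 7 = -5.
Step 3. [(-x) - 7 = -5] -7 is outermost — add 7 both sides, so sub: -x = 2.
Step 4. [-x = 2] LHS negated; negate both sides, so neg: x = -2.

Answer: x ∈ {-2}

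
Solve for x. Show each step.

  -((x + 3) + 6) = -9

Step 1. [-((x + 3) + 6) = -9] LHS negated; negate both sides ⇒ neg: (x + 3) + 6 = 9.
Step 2. [(x + 3) + 6 = 9] the outer +6 inverts by subtracting 6 ⇒ sub: x + 3 = 3.
Step 3. [x + 3 = 3] subtract 3: x sits inside (… + 3) ⇒ sub: x = 0.

Answer: x ∈ {0}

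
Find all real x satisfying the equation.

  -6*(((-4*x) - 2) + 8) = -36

Step 1. [-6*(((-4*x) - 2) + 8) = -36] divide by the outer -6 ⇒ div: ((-4*x) - 2) + 8 = 6.
Step 2. [((-4*x) - 2) + 8 = 6] subtract 8: x sits inside (… + 8), so sub: (-4*x) - 2 = -2.
Step 3. [(-4*x) - 2 = -2] the outer -2 inverts by adding 2 ⇒ sub: -4*x = 0.
Step 4. [-4*x = 0] -4 out front; divide by -4, so div: x = 0.

Answer: x ∈ {0}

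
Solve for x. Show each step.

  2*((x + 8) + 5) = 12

Step 1. [2*((x + 8) + 5) = 12] 2·(inner) — divide through by 2. So div: (x + 8) + 5 = 6.
Step 2. [(x + 8) + 5 = 6] the outer +5 inverts by subtracting 5 ⇒ sub: x + 8 = 1.
Step 3. [x + 8 = 1] subtract 8: x sits inside (… + 8), so sub: x = -7.

Answer: x ∈ {-7}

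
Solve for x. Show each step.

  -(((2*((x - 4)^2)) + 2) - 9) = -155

Step 1. [-(((2*((x - 4)^2)) + 2) - 9) = -155] leading − — multiply by −1. So neg: ((2*((x - 4)^2)) + 2) - 9 = 155.
Step 2. [((2*((x - 4)^2)) + 2) - 9 = 155] the outer -9 inverts by adding 9. So sub: (2*((x - 4)^2)) + 2 = 164.
Step 3. [(2*((x - 4)^2)) + 2 = 164] peel the +2: subtract 2 from each side, so sub: 2*((x - 4)^2) = 162.
Step 4. [2*((x - 4)^2) = 162] LHS = 2·(…); ÷2 both sides, so div: (x - 4)^2 = 81.
Step 5. [(x - 4)^2 = 81] √ both sides: 81 ≥ 0 gives two branches ⇒ sqrt: x - 4 = 9 or -9.
Step 6. [x - 4 = 9 or -9] the outer -4 inverts by adding 4 ⇒ sub: x = 13 or -5.

Answer: x ∈ {-5, 13}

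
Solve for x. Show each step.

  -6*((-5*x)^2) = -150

Step 1. [-6*((-5*x)^2) = -150] leading coefficient -6: divide by -6, so div: (-5*x)^2 = 25.
Step 2. [(-5*x)^2 = 25] √ both sides: 25 ≥ 0 gives two branches. So sqrt: -5*x = 5 or -5.
Step 3. [-5*x = 5 or -5] -5·(inner) — divide through by -5, so div: x = -1 or 1.

Answer: x ∈ {-1, 1}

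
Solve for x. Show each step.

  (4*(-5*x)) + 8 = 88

Step 1. [(4*(-5*x)) + 8 = 88] 4 | LHS and 4 | 88: pull 4 out ⇒ factor: (-5*x) + 2 = 22.
Step 2. [(-5*x) + 2 = 22] the outer +2 inverts by subtracting 2 ⇒ sub: -5*x = 20.
Step 3. [-5*x = 20] divide by the outer -5 ⇒ div: x = -4.

Answer: x ∈ {-4}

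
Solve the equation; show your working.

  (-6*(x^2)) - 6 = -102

Step 1. [(-6*(x^2)) - 6 = -102] common factor -6 (LHS and -102) — divide through. So factor: (x^2) + 1 = 17.
Step 2. [(x^2) + 1 = 17] subtract 1: x sits inside (… + 1) ⇒ sub: x^2 = 16.
Step 3. [x^2 = 16] √ both sides: 16 ≥ 0 gives two branches. So sqrt: x = 4 or -4.

Answer: x ∈ {-4, 4}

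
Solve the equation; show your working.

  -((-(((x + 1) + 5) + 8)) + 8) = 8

Step 1. [-((-(((x + 1) + 5) + 8)) + 8) = 8] leading − — multiply by −1. So neg: (-(((x + 1) + 5) + 8)) + 8 = -8.
Step 2. [(-(((x + 1) + 5) + 8)) + 8 = -8] the outer +8 inverts by subtracting 8, so sub: -(((x + 1) + 5) + 8) = -16.
Step 3. [-(((x + 1) + 5) + 8) = -16] LHS negated; negate both sides. So neg: ((x + 1) + 5) + 8 = 16.
Step 4. [((x + 1) + 5) + 8 = 16] the outer +8 inverts by subtracting 8. So sub: (x + 1) + 5 = 8.
Step 5. [(x + 1) + 5 = 8] subtract 5: x sits inside (… + 5). So sub: x + 1 = 3.
Step 6. [x + 1 = 3] peel the +1: subtract 1 from each side. So sub: x = 2.

Answer: x ∈ {2}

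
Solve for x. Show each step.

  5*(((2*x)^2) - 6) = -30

Step 1. [5*(((2*x)^2) - 6) = -30] 5 out front; divide by 5, so div: ((2*x)^2) - 6 = -6.
Step 2. [((2*x)^2) - 6 = -6] the outer -6 inverts by adding 6 ⇒ sub: (2*x)^2 = 0.
Step 3. [(2*x)^2 = 0] 0 ≥ 0, LHS is (·)² — take ±√, so sqrt: 2*x = 0.
Step 4. [2*x = 0] LHS = 2·(…); ÷2 both sides, so div: x = 0.

Answer: x ∈ {0}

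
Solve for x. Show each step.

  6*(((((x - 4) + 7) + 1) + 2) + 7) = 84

Step 1. [6*(((((x - 4) + 7) + 1) + 2) + 7) = 84] leading coefficient 6: divide by 6, so div: ((((x - 4) + 7) + 1) + 2) + 7 = 14.
Step 2. [((((x - 4) + 7) + 1) + 2) + 7 = 14] subtract 7: x sits inside (… + 7) ⇒ sub: (((x - 4) + 7) + 1) + 2 = 7.
Step 3. [(((x - 4) + 7) + 1) + 2 = 7] +2 is outermost — subtract 2 both sides. So sub: ((x - 4) + 7) + 1 = 5.
Step 4. [((x - 4) + 7) + 1 = 5] peel the +1: subtract 1 from each side, so sub: (x - 4) + 7 = 4.
Step 5. [(x - 4) + 7 = 4] 7 comes off first (subtract 7) ⇒ sub: x - 4 = -3.
Step 6. [x - 4 = -3] add 4: x sits inside (… - 4) ⇒ sub: x = 1.

Answer: x ∈ {1}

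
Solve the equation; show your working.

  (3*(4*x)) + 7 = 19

Step 1. [(3*(4*x)) + 7 = 19] +7 is outermost — subtract 7 both sides. So sub: 3*(4*x) = 12.
Step 2. [3*(4*x) = 12] 3 out front; divide by 3, so div: 4*x = 4.
Step 3. [4*x = 4] divide by the outer 4 ⇒ div: x = 1.

Answer: x ∈ {1}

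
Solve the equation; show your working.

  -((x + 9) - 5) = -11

Step 1. [-((x + 9) - 5) = -11] flip signs both sides. So neg: (x + 9) - 5 = 11.
Step 2. [(x + 9) - 5 = 11] -5 is outermost — add 5 both sides ⇒ sub: x + 9 = 16.
Step 3. [x + 9 = 16] peel the +9: subtract 9 from each side. So sub: x = 7.

Answer: x ∈ {7}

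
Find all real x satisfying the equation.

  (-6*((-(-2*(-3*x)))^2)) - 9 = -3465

Step 1. [(-6*((-(-2*(-3*x)))^2)) - 9 = -3465] 9 comes off first (add 9), so sub: -6*((-(-2*(-3*x)))^2) = -3456.
Step 2. [-6*((-(-2*(-3*x)))^2) = -3456] leading coefficient -6: divide by -6, so div: (-(-2*(-3*x)))^2 = 576.
Step 3. [(-(-2*(-3*x)))^2 = 576] LHS squared, RHS 576 ≥ 0: apply √ (±) ⇒ sqrt: -(-2*(-3*x)) = 24 or -24.
Step 4. [-(-2*(-3*x)) = 24 or -24] flip signs both sides ⇒ neg: -2*(-3*x) = -24 or 24.
Step 5. [-2*(-3*x) = -24 or 24] -2 out front; divide by -2. So div: -3*x = 12 or -12.
Step 6. [-3*x = 12 or -12] -3 out front; divide by -3 ⇒ div: x = -4 or 4.

Answer: x ∈ {-4, 4}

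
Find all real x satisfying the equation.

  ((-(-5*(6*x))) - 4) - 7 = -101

Step 1. [((-(-5*(6*x))) - 4) - 7 = -101] peel the -7: add 7 from each side, so sub: (-(-5*(6*x))) - 4 = -94.
Step 2. [(-(-5*(6*x))) - 4 = -94] peel the -4: add 4 from each side. So sub: -(-5*(6*x)) = -90.
Step 3. [-(-5*(6*x)) = -90] LHS negated; negate both sides ⇒ neg: -5*(6*x) = 90.
Step 4. [-5*(6*x) = 90] LHS = -5·(…); ÷-5 both sides, so div: 6*x = -18.
Step 5. [6*x = -18] LHS = 6·(…); ÷6 both sides. So div: x = -3.

Answer: x ∈ {-3}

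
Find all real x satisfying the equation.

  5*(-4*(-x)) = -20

Step 1. [5*(-4*(-x)) = -20] divide by the outer 5, so div: -4*(-x) = -4.
Step 2. [-4*(-x) = -4] divide by the outer -4 ⇒ div: -x = 1.
Step 3. [-x = 1] flip signs both sides ⇒ neg: x = -1.

Answer: x ∈ {-1}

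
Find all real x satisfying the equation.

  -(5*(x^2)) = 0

Step 1. [-(5*(x^2)) = 0] flip signs both sides ⇒ neg: 5*(x^2) = 0.
Step 2. [5*(x^2) = 0] divide by the outer 5, so div: x^2 = 0.
Step 3. [x^2 = 0] LHS squared, RHS 0 ≥ 0: apply √ (±) ⇒ sqrt: x = 0.

Answer: x ∈ {0}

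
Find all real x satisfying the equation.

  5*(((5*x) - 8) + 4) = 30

Step 1. [5*(((5*x) - 8) + 4) = 30] 5 out front; divide by 5. So div: ((5*x) - 8) + 4 = 6.
Step 2. [((5*x) - 8) + 4 = 6] the outer +4 inverts by subtracting 4. So sub: (5*x) - 8 = 2.
Step 3. [(5*x) - 8 = 2] -8 is outermost — add 8 both sides, so sub: 5*x = 10.
Step 4. [5*x = 10] 5·(inner) — divide through by 5, so div: x = 2.

Answer: x ∈ {2}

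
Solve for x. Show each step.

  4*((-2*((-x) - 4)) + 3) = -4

Step 1. [4*((-2*((-x) - 4)) + 3) = -4] 4·(inner) — divide through by 4. So div: (-2*((-x) - 4)) + 3 = -1.
Step 2. [(-2*((-x) - 4)) + 3 = -1] +3 is outermost — subtract 3 both sides ⇒ sub: -2*((-x) - 4) = -4.
Step 3. [-2*((-x) - 4) = -4] leading coefficient -2: divide by -2, so div: (-x) - 4 = 2.
Step 4. [(-x) - 4 = 2] the outer -4 inverts by adding 4. So sub: -x = 6.
Step 5. [-x = 6] LHS negated; negate both sides ⇒ neg: x = -6.

Answer: x ∈ {-6}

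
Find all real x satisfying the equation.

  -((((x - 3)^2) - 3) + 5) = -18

Step 1. [-((((x - 3)^2) - 3) + 5) = -18] leading − — multiply by −1 ⇒ neg: (((x - 3)^2) - 3) + 5 = 18.
Step 2. [(((x - 3)^2) - 3) + 5 = 18] the outer +5 inverts by subtracting 5. So sub: ((x - 3)^2) - 3 = 13.
Step 3. [((x - 3)^2) - 3 = 13] -3 is outermost — add 3 both sides ⇒ sub: (x - 3)^2 = 16.
Step 4. [(x - 3)^2 = 16] √ both sides: 16 ≥ 0 gives two branches ⇒ sqrt: x - 3 = 4 or -4.
Step 5. [x - 3 = 4 or -4] -3 is outermost — add 3 both sides. So sub: x = 7 or -1.

Answer: x ∈ {-1, 7}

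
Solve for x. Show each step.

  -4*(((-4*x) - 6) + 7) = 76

Step 1. [-4*(((-4*x) - 6) + 7) = 76] -4 out front; divide by -4 ⇒ div: ((-4*x) - 6) + 7 = -19.
Step 2. [((-4*x) - 6) + 7 = -19] peel the +7: subtract 7 from each side ⇒ sub: (-4*x) - 6 = -26.
Step 3. [(-4*x) - 6 = -26] -6 is outermost — add 6 both sides. So sub: -4*x = -20.
Step 4. [-4*x = -20] leading coefficient -4: divide by -4. So div: x = 5.

Answer: x ∈ {5}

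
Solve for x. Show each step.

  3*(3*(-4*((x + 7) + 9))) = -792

Step 1. [3*(3*(-4*((x + 7) + 9))) = -792] leading coefficient 3: divide by 3 ⇒ div: 3*(-4*((x + 7) + 9)) = -264.
Step 2. [3*(-4*((x + 7) + 9)) = -264] leading coefficient 3: divide by 3, so div: -4*((x + 7) + 9) = -88.
Step 3. [-4*((x + 7) + 9) = -88] -4·(inner) — divide through by -4. So div: (x + 7) + 9 = 22.
Step 4. [(x + 7) + 9 = 22] the outer +9 inverts by subtracting 9. So sub: x + 7 = 13.
Step 5. [x + 7 = 13] 7 comes off first (subtract 7), so sub: x = 6.

Answer: x ∈ {6}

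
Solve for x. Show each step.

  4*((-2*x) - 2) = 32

Step 1. [4*((-2*x) - 2) = 32] divide by the outer 4 ⇒ div: (-2*x) - 2 = 8.
Step 2. [(-2*x) - 2 = 8] -2 divides every term; factor it out ⇒ factor: x + 1 = -4.
Step 3. [x + 1 = -4] peel the +1: subtract 1 from each side, so sub: x = -5.

Answer: x ∈ {-5}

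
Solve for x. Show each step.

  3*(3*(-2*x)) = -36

Step 1. [3*(3*(-2*x)) = -36] 3·(inner) — divide through by 3. So div: 3*(-2*x) = -12.
Step 2. [3*(-2*x) = -12] LHS = 3·(…); ÷3 both sides. So div: -2*x = -4.
Step 3. [-2*x = -4] leading coefficient -2: divide by -2 ⇒ div: x = 2.

Answer: x ∈ {2}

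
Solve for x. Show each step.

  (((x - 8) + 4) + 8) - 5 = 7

Step 1. [(((x - 8) + 4) + 8) - 5 = 7] 5 comes off first (add 5) ⇒ sub: ((x - 8) + 4) + 8 = 12.
Step 2. [((x - 8) + 4) + 8 = 12] 8 comes off first (subtract 8). So sub: (x - 8) + 4 = 4.
Step 3. [(x - 8) + 4 = 4] 4 comes off first (subtract 4) ⇒ sub: x - 8 = 0.
Step 4. [x - 8 = 0] 8 comes off first (add 8), so sub: x = 8.

Answer: x ∈ {8}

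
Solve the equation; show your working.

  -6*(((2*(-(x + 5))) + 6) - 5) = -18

Step 1. [-6*(((2*(-(x + 5))) + 6) - 5) = -18] -6·(inner) — divide through by -6 ⇒ div: ((2*(-(x + 5))) + 6) - 5 = 3.
Step 2. [((2*(-(x + 5))) + 6) - 5 = 3] 5 comes off first (add 5). So sub: (2*(-(x + 5))) + 6 = 8.
Step 3. [(2*(-(x + 5))) + 6 = 8] the outer +6 inverts by subtracting 6. So sub: 2*(-(x + 5)) = 2.
Step 4. [2*(-(x + 5)) = 2] 2 out front; divide by 2. So div: -(x + 5) = 1.
Step 5. [-(x + 5) = 1] leading − — multiply by −1 ⇒ neg: x + 5 = -1.
Step 6. [x + 5 = -1] +5 is outermost — subtract 5 both sides ⇒ sub: x = -6.

Answer: x ∈ {-6}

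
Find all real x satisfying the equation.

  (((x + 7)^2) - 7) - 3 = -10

Step 1. [(((x + 7)^2) - 7) - 3 = -10] -3 is outermost — add 3 both sides. So sub: ((x + 7)^2) - 7 = -7.
Step 2. [((x + 7)^2) - 7 = -7] -7 is outermost — add 7 both sides, so sub: (x + 7)^2 = 0.
Step 3. [(x + 7)^2 = 0] 0 ≥ 0, LHS is (·)² — take ±√, so sqrt: x + 7 = 0.
Step 4. [x + 7 = 0] 7 comes off first (subtract 7), so sub: x = -7.

Answer: x ∈ {-7}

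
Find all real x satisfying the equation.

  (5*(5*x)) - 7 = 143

Step 1. [(5*(5*x)) - 7 = 143] 7 comes off first (add 7) ⇒ sub: 5*(5*x) = 150.
Step 2. [5*(5*x) = 150] 5·(inner) — divide through by 5. So div: 5*x = 30.
Step 3. [5*x = 30] 5 out front; divide by 5. So div: x = 6.

Answer: x ∈ {6}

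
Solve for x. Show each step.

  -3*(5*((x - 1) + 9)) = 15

Step 1. [-3*(5*((x - 1) + 9)) = 15] -3 out front; divide by -3, so div: 5*((x - 1) + 9) = -5.
Step 2. [5*((x - 1) + 9) = -5] leading coefficient 5: divide by 5. So div: (x - 1) + 9 = -1.
Step 3. [(x - 1) + 9 = -1] +9 is outermost — subtract 9 both sides. So sub: x - 1 = -10.
Step 4. [x - 1 = -10] -1 is outermost — add 1 both sides ⇒ sub: x = -9.

Answer: x ∈ {-9}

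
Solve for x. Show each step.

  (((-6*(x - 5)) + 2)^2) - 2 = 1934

Step 1. [(((-6*(x - 5)) + 2)^2) - 2 = 1934] the outer -2 inverts by adding 2 ⇒ sub: ((-6*(x - 5)) + 2)^2 = 1936.
Step 2. [((-6*(x - 5)) + 2)^2 = 1936] LHS squared, RHS 1936 ≥ 0: apply √ (±). So sqrt: (-6*(x - 5)) + 2 = 44 or -44.
Step 3. [(-6*(x - 5)) + 2 = 44 or -44] +2 is outermost — subtract 2 both sides. So sub: -6*(x - 5) = 42 or -46.
Step 4. [-6*(x - 5) = 42 or -46] -6·(inner) — divide through by -6, so div: x - 5 = -7 or 23/3.
Step 5. [x - 5 = -7 or 23/3] 5 comes off first (add 5) ⇒ sub: x = -2 or 38/3.

Answer: x ∈ {-2, 38/3}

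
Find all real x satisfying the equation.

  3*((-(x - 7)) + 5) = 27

Step 1. [3*((-(x - 7)) + 5) = 27] 3 out front; divide by 3, so div: (-(x - 7)) + 5 = 9.
Step 2. [(-(x - 7)) + 5 = 9] +5 is outermost — subtract 5 both sides, so sub: -(x - 7) = 4.
Step 3. [-(x - 7) = 4] LHS negated; negate both sides, so neg: x - 7 = -4.
Step 4. [x - 7 = -4] -7 is outermost — add 7 both sides. So sub: x = 3.

Answer: x ∈ {3}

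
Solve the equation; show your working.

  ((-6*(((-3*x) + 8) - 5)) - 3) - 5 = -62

Step 1. [((-6*(((-3*x) + 8) - 5)) - 3) - 5 = -62] the outer -5 inverts by adding 5, so sub: (-6*(((-3*x) + 8) - 5)) - 3 = -57.
Step 2. [(-6*(((-3*x) + 8) - 5)) - 3 = -57] add 3: x sits inside (… - 3) ⇒ sub: -6*(((-3*x) + 8) - 5) = -54.
Step 3. [-6*(((-3*x) + 8) - 5) = -54] -6 out front; divide by -6 ⇒ div: ((-3*x) + 8) - 5 = 9.
Step 4. [((-3*x) + 8) - 5 = 9] add 5: x sits inside (… - 5). So sub: (-3*x) + 8 = 14.
Step 5. [(-3*x) + 8 = 14] +8 is outermost — subtract 8 both sides, so sub: -3*x = 6.
Step 6. [-3*x = 6] divide by the outer -3. So div: x = -2.

Answer: x ∈ {-2}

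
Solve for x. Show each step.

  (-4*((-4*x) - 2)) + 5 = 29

Step 1. [(-4*((-4*x) - 2)) + 5 = 29] 5 comes off first (subtract 5) ⇒ sub: -4*((-4*x) - 2) = 24.
Step 2. [-4*((-4*x) - 2) = 24] LHS = -4·(…); ÷-4 both sides ⇒ div: (-4*x) - 2 = -6.
Step 3. [(-4*x) - 2 = -6] the outer -2 inverts by adding 2 ⇒ sub: -4*x = -4.
Step 4. [-4*x = -4] LHS = -4·(…); ÷-4 both sides, so div: x = 1.

Answer: x ∈ {1}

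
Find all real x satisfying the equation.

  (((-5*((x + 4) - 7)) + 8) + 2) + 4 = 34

Step 1. [(((-5*((x + 4) - 7)) + 8) + 2) + 4 = 34] subtract 4: x sits inside (… + 4) ⇒ sub: ((-5*((x + 4) - 7)) + 8) + 2 = 30.
Step 2. [((-5*((x + 4) - 7)) + 8) + 2 = 30] 2 comes off first (subtract 2), so sub: (-5*((x + 4) - 7)) + 8 = 28.
Step 3. [(-5*((x + 4) - 7)) + 8 = 28] the outer +8 inverts by subtracting 8. So sub: -5*((x + 4) - 7) = 20.
Step 4. [-5*((x + 4) - 7) = 20] LHS = -5·(…); ÷-5 both sides ⇒ div: (x + 4) - 7 = -4.
Step 5. [(x + 4) - 7 = -4] peel the -7: add 7 from each side ⇒ sub: x + 4 = 3.
Step 6. [x + 4 = 3] 4 comes off first (subtract 4). So sub: x = -1.

Answer: x ∈ {-1}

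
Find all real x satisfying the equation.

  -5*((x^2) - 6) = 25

Step 1. [-5*((x^2) - 6) = 25] LHS = -5·(…); ÷-5 both sides, so div: (x^2) - 6 = -5.
Step 2. [(x^2) - 6 = -5] the outer -6 inverts by adding 6, so sub: x^2 = 1.
Step 3. [x^2 = 1] √ both sides: 1 ≥ 0 gives two branches ⇒ sqrt: x = 1 or -1.

Answer: x ∈ {-1, 1}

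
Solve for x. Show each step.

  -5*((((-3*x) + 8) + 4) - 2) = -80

Step 1. [-5*((((-3*x) + 8) + 4) - 2) = -80] LHS = -5·(…); ÷-5 both sides ⇒ div: (((-3*x) + 8) + 4) - 2 = 16.
Step 2. [(((-3*x) + 8) + 4) - 2 = 16] peel the -2: add 2 from each side ⇒ sub: ((-3*x) + 8) + 4 = 18.
Step 3. [((-3*x) + 8) + 4 = 18] peel the +4: subtract 4 from each side ⇒ sub: (-3*x) + 8 = 14.
Step 4. [(-3*x) + 8 = 14] +8 is outermost — subtract 8 both sides. So sub: -3*x = 6.
Step 5. [-3*x = 6] divide by the outer -3, so div: x = -2.

Answer: x ∈ {-2}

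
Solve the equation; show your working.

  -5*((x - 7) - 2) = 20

Step 1. [-5*((x - 7) - 2) = 20] leading coefficient -5: divide by -5, so div: (x - 7) - 2 = -4.
Step 2. [(x - 7) - 2 = -4] -2 is outermost — add 2 both sides. So sub: x - 7 = -2.
Step 3. [x - 7 = -2] peel the -7: add 7 from each side, so sub: x = 5.

Answer: x ∈ {5}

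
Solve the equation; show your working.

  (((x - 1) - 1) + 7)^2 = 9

Step 1. [(((x - 1) - 1) + 7)^2 = 9] LHS squared, RHS 9 ≥ 0: apply √ (±), so sqrt: ((x - 1) - 1) + 7 = 3 or -3.
Step 2. [((x - 1) - 1) + 7 = 3 or -3] subtract 7: x sits inside (… + 7) ⇒ sub: (x - 1) - 1 = -4 or -10.
Step 3. [(x - 1) - 1 = -4 or -10] add 1: x sits inside (… - 1), so sub: x - 1 = -3 or -9.
Step 4. [x - 1 = -3 or -9] the outer -1 inverts by adding 1. So sub: x = -2 or -8.

Answer: x ∈ {-8, -2}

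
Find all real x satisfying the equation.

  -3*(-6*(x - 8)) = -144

Step 1. [-3*(-6*(x - 8)) = -144] -3·(inner) — divide through by -3 ⇒ div: -6*(x - 8) = 48.
Step 2. [-6*(x - 8) = 48] -6·(inner) — divide through by -6. So div: x - 8 = -8.
Step 3. [x - 8 = -8] peel the -8: add 8 from each side, so sub: x = 0.

Answer: x ∈ {0}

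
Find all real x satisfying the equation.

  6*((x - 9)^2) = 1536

Step 1. [6*((x - 9)^2) = 1536] leading coefficient 6: divide by 6 ⇒ div: (x - 9)^2 = 256.
Step 2. [(x - 9)^2 = 256] 256 ≥ 0, LHS is (·)² — take ±√, so sqrt: x - 9 = 16 or -16.
Step 3. [x - 9 = 16 or -16] peel the -9: add 9 from each side ⇒ sub: x = 25 or -7.

Answer: x ∈ {-7, 25}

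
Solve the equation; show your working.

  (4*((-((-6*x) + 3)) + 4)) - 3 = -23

Step 1. [(4*((-((-6*x) + 3)) + 4)) - 3 = -23] peel the -3: add 3 from each side, so sub: 4*((-((-6*x) + 3)) + 4) = -20.
Step 2. [4*((-((-6*x) + 3)) + 4) = -20] divide by the outer 4 ⇒ div: (-((-6*x) + 3)) + 4 = -5.
Step 3. [(-((-6*x) + 3)) + 4 = -5] 4 comes off first (subtract 4). So sub: -((-6*x) + 3) = -9.
Step 4. [-((-6*x) + 3) = -9] flip signs both sides ⇒ neg: (-6*x) + 3 = 9.
Step 5. [(-6*x) + 3 = 9] +3 is outermost — subtract 3 both sides, so sub: -6*x = 6.
Step 6. [-6*x = 6] leading coefficient -6: divide by -6. So div: x = -1.

Answer: x ∈ {-1}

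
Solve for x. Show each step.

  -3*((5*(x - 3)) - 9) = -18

Step 1. [-3*((5*(x - 3)) - 9) = -18] -3 out front; divide by -3 ⇒ div: (5*(x - 3)) - 9 = 6.
Step 2. [(5*(x - 3)) - 9 = 6] the outer -9 inverts by adding 9. So sub: 5*(x - 3) = 15.
Step 3. [5*(x - 3) = 15] 5·(inner) — divide through by 5, so div: x - 3 = 3.
Step 4. [x - 3 = 3] add 3: x sits inside (… - 3). So sub: x = 6.

Answer: x ∈ {6}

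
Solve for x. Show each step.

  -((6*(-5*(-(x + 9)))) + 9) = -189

Step 1. [-((6*(-5*(-(x + 9)))) + 9) = -189] flip signs both sides. So neg: (6*(-5*(-(x + 9)))) + 9 = 189.
Step 2. [(6*(-5*(-(x + 9)))) + 9 = 189] 9 comes off first (subtract 9). So sub: 6*(-5*(-(x + 9))) = 180.
Step 3. [6*(-5*(-(x + 9))) = 180] divide by the outer 6, so div: -5*(-(x + 9)) = 30.
Step 4. [-5*(-(x + 9)) = 30] -5 out front; divide by -5, so div: -(x + 9) = -6.
Step 5. [-(x + 9) = -6] leading − — multiply by −1. So neg: x + 9 = 6.
Step 6. [x + 9 = 6] the outer +9 inverts by subtracting 9 ⇒ sub: x = -3.

Answer: x ∈ {-3}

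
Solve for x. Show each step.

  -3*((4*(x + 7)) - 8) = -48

Step 1. [-3*((4*(x + 7)) - 8) = -48] leading coefficient -3: divide by -3, so div: (4*(x + 7)) - 8 = 16.
Step 2. [(4*(x + 7)) - 8 = 16] peel the -8: add 8 from each side, so sub: 4*(x + 7) = 24.
Step 3. [4*(x + 7) = 24] leading coefficient 4: divide by 4 ⇒ div: x + 7 = 6.
Step 4. [x + 7 = 6] peel the +7: subtract 7 from each side ⇒ sub: x = -1.

Answer: x ∈ {-1}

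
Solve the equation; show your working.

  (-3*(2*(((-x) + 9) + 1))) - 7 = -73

Step 1. [(-3*(2*(((-x) + 9) + 1))) - 7 = -73] add 7: x sits inside (… - 7), so sub: -3*(2*(((-x) + 9) + 1)) = -66.
Step 2. [-3*(2*(((-x) + 9) + 1)) = -66] LHS = -3·(…); ÷-3 both sides ⇒ div: 2*(((-x) + 9) + 1) = 22.
Step 3. [2*(((-x) + 9) + 1) = 22] leading coefficient 2: divide by 2 ⇒ div: ((-x) + 9) + 1 = 11.
Step 4. [((-x) + 9) + 1 = 11] subtract 1: x sits inside (… + 1) ⇒ sub: (-x) + 9 = 10.
Step 5. [(-x) + 9 = 10] +9 is outermost — subtract 9 both sides, so sub: -x = 1.
Step 6. [-x = 1] flip signs both sides. So neg: x = -1.

Answer: x ∈ {-1}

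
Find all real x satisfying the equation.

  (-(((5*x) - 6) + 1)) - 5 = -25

Step 1. [(-(((5*x) - 6) + 1)) - 5 = -25] peel the -5: add 5 from each side. So sub: -(((5*x) - 6) + 1) = -20.
Step 2. [-(((5*x) - 6) + 1) = -20] leading − — multiply by −1. So neg: ((5*x) - 6) + 1 = 20.
Step 3. [((5*x) - 6) + 1 = 20] the outer +1 inverts by subtracting 1, so sub: (5*x) - 6 = 19.
Step 4. [(5*x) - 6 = 19] add 6: x sits inside (… - 6), so sub: 5*x = 25.
Step 5. [5*x = 25] 5·(inner) — divide through by 5 ⇒ div: x = 5.

Answer: x ∈ {5}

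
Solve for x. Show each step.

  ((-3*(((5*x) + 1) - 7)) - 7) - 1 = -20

Step 1. [((-3*(((5*x) + 1) - 7)) - 7) - 1 = -20] the outer -1 inverts by adding 1 ⇒ sub: (-3*(((5*x) + 1) - 7)) - 7 = -19.
Step 2. [(-3*(((5*x) + 1) - 7)) - 7 = -19] the outer -7 inverts by adding 7, so sub: -3*(((5*x) + 1) - 7) = -12.
Step 3. [-3*(((5*x) + 1) - 7) = -12] -3·(inner) — divide through by -3 ⇒ div: ((5*x) + 1) - 7 = 4.
Step 4. [((5*x) + 1) - 7 = 4] -7 is outermost — add 7 both sides ⇒ sub: (5*x) + 1 = 11.
Step 5. [(5*x) + 1 = 11] +1 is outermost — subtract 1 both sides. So sub: 5*x = 10.
Step 6. [5*x = 10] 5·(inner) — divide through by 5 ⇒ div: x = 2.

Answer: x ∈ {2}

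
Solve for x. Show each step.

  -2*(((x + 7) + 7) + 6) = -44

Step 1. [-2*(((x + 7) + 7) + 6) = -44] LHS = -2·(…); ÷-2 both sides ⇒ div: ((x + 7) + 7) + 6 = 22.
Step 2. [((x + 7) + 7) + 6 = 22] the outer +6 inverts by subtracting 6 ⇒ sub: (x + 7) + 7 = 16.
Step 3. [(x + 7) + 7 = 16] subtract 7: x sits inside (… + 7) ⇒ sub: x + 7 = 9.
Step 4. [x + 7 = 9] +7 is outermost — subtract 7 both sides ⇒ sub: x = 2.

Answer: x ∈ {2}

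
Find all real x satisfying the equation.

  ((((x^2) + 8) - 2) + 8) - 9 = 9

Step 1. [((((x^2) + 8) - 2) + 8) - 9 = 9] 9 comes off first (add 9). So sub: (((x^2) + 8) - 2) + 8 = 18.
Step 2. [(((x^2) + 8) - 2) + 8 = 18] peel the +8: subtract 8 from each side. So sub: ((x^2) + 8) - 2 = 10.
Step 3. [((x^2) + 8) - 2 = 10] add 2: x sits inside (… - 2). So sub: (x^2) + 8 = 12.
Step 4. [(x^2) + 8 = 12] peel the +8: subtract 8 from each side. So sub: x^2 = 4.
Step 5. [x^2 = 4] √ both sides: 4 ≥ 0 gives two branches. So sqrt: x = 2 or -2.

Answer: x ∈ {-2, 2}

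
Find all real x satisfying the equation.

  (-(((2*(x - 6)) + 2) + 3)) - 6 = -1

Step 1. [(-(((2*(x - 6)) + 2) + 3)) - 6 = -1] peel the -6: add 6 from each side, so sub: -(((2*(x - 6)) + 2) + 3) = 5.
Step 2. [-(((2*(x - 6)) + 2) + 3) = 5] flip signs both sides ⇒ neg: ((2*(x - 6)) + 2) + 3 = -5.
Step 3. [((2*(x - 6)) + 2) + 3 = -5] 3 comes off first (subtract 3) ⇒ sub: (2*(x - 6)) + 2 = -8.
Step 4. [(2*(x - 6)) + 2 = -8] +2 is outermost — subtract 2 both sides, so sub: 2*(x - 6) = -10.
Step 5. [2*(x - 6) = -10] divide by the outer 2 ⇒ div: x - 6 = -5.
Step 6. [x - 6 = -5] peel the -6: add 6 from each side, so sub: x = 1.

Answer: x ∈ {1}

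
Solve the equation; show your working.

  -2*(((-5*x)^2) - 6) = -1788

Step 1. [-2*(((-5*x)^2) - 6) = -1788] -2·(inner) — divide through by -2, so div: ((-5*x)^2) - 6 = 894.
Step 2. [((-5*x)^2) - 6 = 894] -6 is outermost — add 6 both sides, so sub: (-5*x)^2 = 900.
Step 3. [(-5*x)^2 = 900] 900 ≥ 0, LHS is (·)² — take ±√ ⇒ sqrt: -5*x = 30 or -30.
Step 4. [-5*x = 30 or -30] -5 out front; divide by -5, so div: x = -6 or 6.

Answer: x ∈ {-6, 6}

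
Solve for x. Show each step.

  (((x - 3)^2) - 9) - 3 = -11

Step 1. [(((x - 3)^2) - 9) - 3 = -11] 3 comes off first (add 3). So sub: ((x - 3)^2) - 9 = -8.
Step 2. [((x - 3)^2) - 9 = -8] add 9: x sits inside (… - 9). So sub: (x - 3)^2 = 1.
Step 3. [(x - 3)^2 = 1] LHS squared, RHS 1 ≥ 0: apply √ (±), so sqrt: x - 3 = 1 or -1.
Step 4. [x - 3 = 1 or -1] -3 is outermost — add 3 both sides, so sub: x = 4 or 2.

Answer: x ∈ {2, 4}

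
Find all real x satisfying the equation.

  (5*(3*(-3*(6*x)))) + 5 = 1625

Step 1. [(5*(3*(-3*(6*x)))) + 5 = 1625] +5 is outermost — subtract 5 both sides. So sub: 5*(3*(-3*(6*x))) = 1620.
Step 2. [5*(3*(-3*(6*x))) = 1620] LHS = 5·(…); ÷5 both sides ⇒ div: 3*(-3*(6*x)) = 324.
Step 3. [3*(-3*(6*x)) = 324] 3 out front; divide by 3. So div: -3*(6*x) = 108.
Step 4. [-3*(6*x) = 108] LHS = -3·(…); ÷-3 both sides, so div: 6*x = -36.
Step 5. [6*x = -36] leading coefficient 6: divide by 6, so div: x = -6.

Answer: x ∈ {-6}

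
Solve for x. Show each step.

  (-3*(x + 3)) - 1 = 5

Step 1. [(-3*(x + 3)) - 1 = 5] -1 is outermost — add 1 both sides. So sub: -3*(x + 3) = 6.
Step 2. [-3*(x + 3) = 6] divide by the outer -3 ⇒ div: x + 3 = -2.
Step 3. [x + 3 = -2] peel the +3: subtract 3 from each side ⇒ sub: x = -5.

Answer: x ∈ {-5}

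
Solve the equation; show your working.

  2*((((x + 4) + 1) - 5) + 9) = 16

Step 1. [2*((((x + 4) + 1) - 5) + 9) = 16] LHS = 2·(…); ÷2 both sides, so div: (((x + 4) + 1) - 5) + 9 = 8.
Step 2. [(((x + 4) + 1) - 5) + 9 = 8] 9 comes off first (subtract 9), so sub: ((x + 4) + 1) - 5 = -1.
Step 3. [((x + 4) + 1) - 5 = -1] 5 comes off first (add 5) ⇒ sub: (x + 4) + 1 = 4.
Step 4. [(x + 4) + 1 = 4] peel the +1: subtract 1 from each side, so sub: x + 4 = 3.
Step 5. [x + 4 = 3] 4 comes off first (subtract 4). So sub: x = -1.

Answer: x ∈ {-1}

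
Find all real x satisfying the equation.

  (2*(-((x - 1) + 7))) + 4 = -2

Step 1. [(2*(-((x - 1) + 7))) + 4 = -2] common factor 2 (LHS and -2) — divide through, so factor: (-((x - 1) + 7)) + 2 = -1.
Step 2. [(-((x - 1) + 7)) + 2 = -1] the outer +2 inverts by subtracting 2, so sub: -((x - 1) + 7) = -3.
Step 3. [-((x - 1) + 7) = -3] flip signs both sides ⇒ neg: (x - 1) + 7 = 3.
Step 4. [(x - 1) + 7 = 3] the outer +7 inverts by subtracting 7, so sub: x - 1 = -4.
Step 5. [x - 1 = -4] add 1: x sits inside (… - 1), so sub: x = -3.

Answer: x ∈ {-3}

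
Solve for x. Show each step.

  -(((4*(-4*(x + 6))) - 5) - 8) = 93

Step 1. [-(((4*(-4*(x + 6))) - 5) - 8) = 93] LHS negated; negate both sides. So neg: ((4*(-4*(x + 6))) - 5) - 8 = -93.
Step 2. [((4*(-4*(x + 6))) - 5) - 8 = -93] peel the -8: add 8 from each side. So sub: (4*(-4*(x + 6))) - 5 = -85.
Step 3. [(4*(-4*(x + 6))) - 5 = -85] -5 is outermost — add 5 both sides. So sub: 4*(-4*(x + 6)) = -80.
Step 4. [4*(-4*(x + 6)) = -80] leading coefficient 4: divide by 4 ⇒ div: -4*(x + 6) = -20.
Step 5. [-4*(x + 6) = -20] divide by the outer -4. So div: x + 6 = 5.
Step 6. [x + 6 = 5] the outer +6 inverts by subtracting 6. So sub: x = -1.

Answer: x ∈ {-1}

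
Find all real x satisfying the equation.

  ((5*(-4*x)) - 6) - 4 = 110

Step 1. [((5*(-4*x)) - 6) - 4 = 110] -4 is outermost — add 4 both sides ⇒ sub: (5*(-4*x)) - 6 = 114.
Step 2. [(5*(-4*x)) - 6 = 114] peel the -6: add 6 from each side ⇒ sub: 5*(-4*x) = 120.
Step 3. [5*(-4*x) = 120] 5 out front; divide by 5. So div: -4*x = 24.
Step 4. [-4*x = 24] -4 out front; divide by -4, so div: x = -6.

Answer: x ∈ {-6}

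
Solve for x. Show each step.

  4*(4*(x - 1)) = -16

Step 1. [4*(4*(x - 1)) = -16] 4·(inner) — divide through by 4. So div: 4*(x - 1) = -4.
Step 2. [4*(x - 1) = -4] 4 out front; divide by 4, so div: x - 1 = -1.
Step 3. [x - 1 = -1] the outer -1 inverts by adding 1. So sub: x = 0.

Answer: x ∈ {0}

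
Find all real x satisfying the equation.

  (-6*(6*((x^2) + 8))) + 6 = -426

Step 1. [(-6*(6*((x^2) + 8))) + 6 = -426] the outer +6 inverts by subtracting 6 ⇒ sub: -6*(6*((x^2) + 8)) = -432.
Step 2. [-6*(6*((x^2) + 8)) = -432] LHS = -6·(…); ÷-6 both sides, so div: 6*((x^2) + 8) = 72.
Step 3. [6*((x^2) + 8) = 72] divide by the outer 6 ⇒ div: (x^2) + 8 = 12.
Step 4. [(x^2) + 8 = 12] peel the +8: subtract 8 from each side ⇒ sub: x^2 = 4.
Step 5. [x^2 = 4] √ both sides: 4 ≥ 0 gives two branches, so sqrt: x = 2 or -2.

Answer: x ∈ {-2, 2}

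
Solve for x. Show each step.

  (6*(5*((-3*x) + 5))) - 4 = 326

Step 1. [(6*(5*((-3*x) + 5))) - 4 = 326] the outer -4 inverts by adding 4 ⇒ sub: 6*(5*((-3*x) + 5)) = 330.
Step 2. [6*(5*((-3*x) + 5)) = 330] LHS = 6·(…); ÷6 both sides, so div: 5*((-3*x) + 5) = 55.
Step 3. [5*((-3*x) + 5) = 55] 5 out front; divide by 5, so div: (-3*x) + 5 = 11.
Step 4. [(-3*x) + 5 = 11] 5 comes off first (subtract 5). So sub: -3*x = 6.
Step 5. [-3*x = 6] divide by the outer -3, so div: x = -2.

Answer: x ∈ {-2}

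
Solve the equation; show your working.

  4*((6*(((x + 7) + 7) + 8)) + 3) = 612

Step 1. [4*((6*(((x + 7) + 7) + 8)) + 3) = 612] 4 out front; divide by 4. So div: (6*(((x + 7) + 7) + 8)) + 3 = 153.
Step 2. [(6*(((x + 7) + 7) + 8)) + 3 = 153] +3 is outermost — subtract 3 both sides, so sub: 6*(((x + 7) + 7) + 8) = 150.
Step 3. [6*(((x + 7) + 7) + 8) = 150] divide by the outer 6 ⇒ div: ((x + 7) + 7) + 8 = 25.
Step 4. [((x + 7) + 7) + 8 = 25] the outer +8 inverts by subtracting 8 ⇒ sub: (x + 7) + 7 = 17.
Step 5. [(x + 7) + 7 = 17] 7 comes off first (subtract 7). So sub: x + 7 = 10.
Step 6. [x + 7 = 10] subtract 7: x sits inside (… + 7). So sub: x = 3.

Answer: x ∈ {3}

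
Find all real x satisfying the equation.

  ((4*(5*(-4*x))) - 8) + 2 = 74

Step 1. [((4*(5*(-4*x))) - 8) + 2 = 74] subtract 2: x sits inside (… + 2) ⇒ sub: (4*(5*(-4*x))) - 8 = 72.
Step 2. [(4*(5*(-4*x))) - 8 = 72] the outer -8 inverts by adding 8 ⇒ sub: 4*(5*(-4*x)) = 80.
Step 3. [4*(5*(-4*x)) = 80] LHS = 4·(…); ÷4 both sides ⇒ div: 5*(-4*x) = 20.
Step 4. [5*(-4*x) = 20] divide by the outer 5, so div: -4*x = 4.
Step 5. [-4*x = 4] divide by the outer -4, so div: x = -1.

Answer: x ∈ {-1}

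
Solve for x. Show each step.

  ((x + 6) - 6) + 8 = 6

Step 1. [((x + 6) - 6) + 8 = 6] subtract 8: x sits inside (… + 8). So sub: (x + 6) - 6 = -2.
Step 2. [(x + 6) - 6 = -2] -6 is outermost — add 6 both sides. So sub: x + 6 = 4.
Step 3. [x + 6 = 4] subtract 6: x sits inside (… + 6). So sub: x = -2.

Answer: x ∈ {-2}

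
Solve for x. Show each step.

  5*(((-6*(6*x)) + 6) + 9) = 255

Step 1. [5*(((-6*(6*x)) + 6) + 9) = 255] LHS = 5·(…); ÷5 both sides, so div: ((-6*(6*x)) + 6) + 9 = 51.
Step 2. [((-6*(6*x)) + 6) + 9 = 51] subtract 9: x sits inside (… + 9), so sub: (-6*(6*x)) + 6 = 42.
Step 3. [(-6*(6*x)) + 6 = 42] 6 comes off first (subtract 6), so sub: -6*(6*x) = 36.
Step 4. [-6*(6*x) = 36] LHS = -6·(…); ÷-6 both sides ⇒ div: 6*x = -6.
Step 5. [6*x = -6] 6 out front; divide by 6 ⇒ div: x = -1.

Answer: x ∈ {-1}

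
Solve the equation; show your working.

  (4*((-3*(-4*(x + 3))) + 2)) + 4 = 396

Step 1. [(4*((-3*(-4*(x + 3))) + 2)) + 4 = 396] 4 divides every term; factor it out ⇒ factor: ((-3*(-4*(x + 3))) + 2) + 1 = 99.
Step 2. [((-3*(-4*(x + 3))) + 2) + 1 = 99] peel the +1: subtract 1 from each side ⇒ sub: (-3*(-4*(x + 3))) + 2 = 98.
Step 3. [(-3*(-4*(x + 3))) + 2 = 98] 2 comes off first (subtract 2), so sub: -3*(-4*(x + 3)) = 96.
Step 4. [-3*(-4*(x + 3)) = 96] leading coefficient -3: divide by -3 ⇒ div: -4*(x + 3) = -32.
Step 5. [-4*(x + 3) = -32] divide by the outer -4. So div: x + 3 = 8.
Step 6. [x + 3 = 8] 3 comes off first (subtract 3) ⇒ sub: x = 5.

Answer: x ∈ {5}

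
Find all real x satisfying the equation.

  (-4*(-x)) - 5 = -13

Step 1. [(-4*(-x)) - 5 = -13] the outer -5 inverts by adding 5, so sub: -4*(-x) = -8.
Step 2. [-4*(-x) = -8] -4·(inner) — divide through by -4. So div: -x = 2.
Step 3. [-x = 2] LHS negated; negate both sides ⇒ neg: x = -2.

Answer: x ∈ {-2}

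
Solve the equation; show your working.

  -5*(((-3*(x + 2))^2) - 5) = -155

Step 1. [-5*(((-3*(x + 2))^2) - 5) = -155] LHS = -5·(…); ÷-5 both sides, so div: ((-3*(x + 2))^2) - 5 = 31.
Step 2. [((-3*(x + 2))^2) - 5 = 31] 5 comes off first (add 5), so sub: (-3*(x + 2))^2 = 36.
Step 3. [(-3*(x + 2))^2 = 36] √ both sides: 36 ≥ 0 gives two branches, so sqrt: -3*(x + 2) = 6 or -6.
Step 4. [-3*(x + 2) = 6 or -6] -3·(inner) — divide through by -3. So div: x + 2 = -2 or 2.
Step 5. [x + 2 = -2 or 2] 2 comes off first (subtract 2). So sub: x = -4 or 0.

Answer: x ∈ {-4, 0}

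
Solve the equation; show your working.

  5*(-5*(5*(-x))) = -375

Step 1. [5*(-5*(5*(-x))) = -375] leading coefficient 5: divide by 5 ⇒ div: -5*(5*(-x)) = -75.
Step 2. [-5*(5*(-x)) = -75] leading coefficient -5: divide by -5. So div: 5*(-x) = 15.
Step 3. [5*(-x) = 15] LHS = 5·(…); ÷5 both sides, so div: -x = 3.
Step 4. [-x = 3] flip signs both sides ⇒ neg: x = -3.

Answer: x ∈ {-3}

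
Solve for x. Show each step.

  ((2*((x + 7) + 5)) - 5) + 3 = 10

Step 1. [((2*((x + 7) + 5)) - 5) + 3 = 10] peel the +3: subtract 3 from each side, so sub: (2*((x + 7) + 5)) - 5 = 7.
Step 2. [(2*((x + 7) + 5)) - 5 = 7] 5 comes off first (add 5). So sub: 2*((x + 7) + 5) = 12.
Step 3. [2*((x + 7) + 5) = 12] divide by the outer 2, so div: (x + 7) + 5 = 6.
Step 4. [(x + 7) + 5 = 6] the outer +5 inverts by subtracting 5 ⇒ sub: x + 7 = 1.
Step 5. [x + 7 = 1] 7 comes off first (subtract 7), so sub: x = -6.

Answer: x ∈ {-6}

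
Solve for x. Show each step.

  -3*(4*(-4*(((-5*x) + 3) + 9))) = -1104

Step 1. [-3*(4*(-4*(((-5*x) + 3) + 9))) = -1104] divide by the outer -3. So div: 4*(-4*(((-5*x) + 3) + 9)) = 368.
Step 2. [4*(-4*(((-5*x) + 3) + 9)) = 368] 4 out front; divide by 4, so div: -4*(((-5*x) + 3) + 9) = 92.
Step 3. [-4*(((-5*x) + 3) + 9) = 92] leading coefficient -4: divide by -4, so div: ((-5*x) + 3) + 9 = -23.
Step 4. [((-5*x) + 3) + 9 = -23] the outer +9 inverts by subtracting 9 ⇒ sub: (-5*x) + 3 = -32.
Step 5. [(-5*x) + 3 = -32] 3 comes off first (subtract 3). So sub: -5*x = -35.
Step 6. [-5*x = -35] LHS = -5·(…); ÷-5 both sides. So div: x = 7.

Answer: x ∈ {7}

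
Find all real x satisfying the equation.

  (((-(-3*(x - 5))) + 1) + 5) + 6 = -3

Step 1. [(((-(-3*(x - 5))) + 1) + 5) + 6 = -3] subtract 6: x sits inside (… + 6), so sub: ((-(-3*(x - 5))) + 1) + 5 = -9.
Step 2. [((-(-3*(x - 5))) + 1) + 5 = -9] peel the +5: subtract 5 from each side. So sub: (-(-3*(x - 5))) + 1 = -14.
Step 3. [(-(-3*(x - 5))) + 1 = -14] +1 is outermost — subtract 1 both sides, so sub: -(-3*(x - 5)) = -15.
Step 4. [-(-3*(x - 5)) = -15] LHS negated; negate both sides, so neg: -3*(x - 5) = 15.
Step 5. [-3*(x - 5) = 15] LHS = -3·(…); ÷-3 both sides ⇒ div: x - 5 = -5.
Step 6. [x - 5 = -5] 5 comes off first (add 5) ⇒ sub: x = 0.

Answer: x ∈ {0}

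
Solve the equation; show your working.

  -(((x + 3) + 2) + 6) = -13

Step 1. [-(((x + 3) + 2) + 6) = -13] LHS negated; negate both sides, so neg: ((x + 3) + 2) + 6 = 13.
Step 2. [((x + 3) + 2) + 6 = 13] subtract 6: x sits inside (… + 6). So sub: (x + 3) + 2 = 7.
Step 3. [(x + 3) + 2 = 7] peel the +2: subtract 2 from each side. So sub: x + 3 = 5.
Step 4. [x + 3 = 5] +3 is outermost — subtract 3 both sides ⇒ sub: x = 2.

Answer: x ∈ {2}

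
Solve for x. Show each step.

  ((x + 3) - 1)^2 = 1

Step 1. [((x + 3) - 1)^2 = 1] √ both sides: 1 ≥ 0 gives two branches. So sqrt: (x + 3) - 1 = 1 or -1.
Step 2. [(x + 3) - 1 = 1 or -1] peel the -1: add 1 from each side, so sub: x + 3 = 2 or 0.
Step 3. [x + 3 = 2 or 0] the outer +3 inverts by subtracting 3. So sub: x = -1 or -3.

Answer: x ∈ {-3, -1}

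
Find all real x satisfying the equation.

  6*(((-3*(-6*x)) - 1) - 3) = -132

Step 1. [6*(((-3*(-6*x)) - 1) - 3) = -132] leading coefficient 6: divide by 6, so div: ((-3*(-6*x)) - 1) - 3 = -22.
Step 2. [((-3*(-6*x)) - 1) - 3 = -22] add 3: x sits inside (… - 3), so sub: (-3*(-6*x)) - 1 = -19.
Step 3. [(-3*(-6*x)) - 1 = -19] add 1: x sits inside (… - 1), so sub: -3*(-6*x) = -18.
Step 4. [-3*(-6*x) = -18] LHS = -3·(…); ÷-3 both sides ⇒ div: -6*x = 6.
Step 5. [-6*x = 6] leading coefficient -6: divide by -6 ⇒ div: x = -1.

Answer: x ∈ {-1}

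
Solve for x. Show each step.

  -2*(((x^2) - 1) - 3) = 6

Step 1. [-2*(((x^2) - 1) - 3) = 6] leading coefficient -2: divide by -2, so div: ((x^2) - 1) - 3 = -3.
Step 2. [((x^2) - 1) - 3 = -3] 3 comes off first (add 3), so sub: (x^2) - 1 = 0.
Step 3. [(x^2) - 1 = 0] 1 comes off first (add 1). So sub: x^2 = 1.
Step 4. [x^2 = 1] √ both sides: 1 ≥ 0 gives two branches, so sqrt: x = 1 or -1.

Answer: x ∈ {-1, 1}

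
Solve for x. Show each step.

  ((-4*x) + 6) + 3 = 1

Step 1. [((-4*x) + 6) + 3 = 1] the outer +3 inverts by subtracting 3. So sub: (-4*x) + 6 = -2.
Step 2. [(-4*x) + 6 = -2] 6 comes off first (subtract 6). So sub: -4*x = -8.
Step 3. [-4*x = -8] leading coefficient -4: divide by -4 ⇒ div: x = 2.

Answer: x ∈ {2}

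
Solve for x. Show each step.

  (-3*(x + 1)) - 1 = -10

Step 1. [(-3*(x + 1)) - 1 = -10] -1 is outermost — add 1 both sides, so sub: -3*(x + 1) = -9.
Step 2. [-3*(x + 1) = -9] divide by the outer -3 ⇒ div: x + 1 = 3.
Step 3. [x + 1 = 3] peel the +1: subtract 1 from each side. So sub: x = 2.

Answer: x ∈ {2}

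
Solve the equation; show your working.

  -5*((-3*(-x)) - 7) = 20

Step 1. [-5*((-3*(-x)) - 7) = 20] LHS = -5·(…); ÷-5 both sides ⇒ div: (-3*(-x)) - 7 = -4.
Step 2. [(-3*(-x)) - 7 = -4] 7 comes off first (add 7). So sub: -3*(-x) = 3.
Step 3. [-3*(-x) = 3] leading coefficient -3: divide by -3. So div: -x = -1.
Step 4. [-x = -1] flip signs both sides, so neg: x = 1.

Answer: x ∈ {1}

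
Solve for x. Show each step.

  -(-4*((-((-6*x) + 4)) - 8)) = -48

Step 1. [-(-4*((-((-6*x) + 4)) - 8)) = -48] LHS negated; negate both sides ⇒ neg: -4*((-((-6*x) + 4)) - 8) = 48.
Step 2. [-4*((-((-6*x) + 4)) - 8) = 48] leading coefficient -4: divide by -4. So div: (-((-6*x) + 4)) - 8 = -12.
Step 3. [(-((-6*x) + 4)) - 8 = -12] add 8: x sits inside (… - 8) ⇒ sub: -((-6*x) + 4) = -4.
Step 4. [-((-6*x) + 4) = -4] flip signs both sides ⇒ neg: (-6*x) + 4 = 4.
Step 5. [(-6*x) + 4 = 4] 4 comes off first (subtract 4). So sub: -6*x = 0.
Step 6. [-6*x = 0] divide by the outer -6, so div: x = 0.

Answer: x ∈ {0}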